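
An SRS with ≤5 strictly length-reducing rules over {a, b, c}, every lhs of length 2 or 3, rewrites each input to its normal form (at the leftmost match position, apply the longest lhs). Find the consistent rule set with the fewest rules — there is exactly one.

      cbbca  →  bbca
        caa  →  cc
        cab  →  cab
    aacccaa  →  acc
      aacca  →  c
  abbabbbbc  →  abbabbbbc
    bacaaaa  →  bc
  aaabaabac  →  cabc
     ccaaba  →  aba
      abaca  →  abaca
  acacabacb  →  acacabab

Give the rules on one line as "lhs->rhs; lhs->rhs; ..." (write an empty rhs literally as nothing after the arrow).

  | cbbca => bbca
  | caa => cc
  | cab
  | aacccaa => ccccaa => acaa => acc

aa->c; cb->b; cba->; ccc->a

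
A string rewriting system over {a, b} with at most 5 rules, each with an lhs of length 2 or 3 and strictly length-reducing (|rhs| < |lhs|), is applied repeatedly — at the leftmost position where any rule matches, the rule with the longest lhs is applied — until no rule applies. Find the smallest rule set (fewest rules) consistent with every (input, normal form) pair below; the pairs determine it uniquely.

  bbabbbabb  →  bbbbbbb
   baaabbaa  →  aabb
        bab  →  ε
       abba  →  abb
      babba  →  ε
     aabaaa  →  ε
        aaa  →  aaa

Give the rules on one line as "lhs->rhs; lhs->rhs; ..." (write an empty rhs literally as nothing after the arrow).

aba->b; ba->; bab->; bba->bb

  | bbabbbabb => bbbbbabb => bbbbbbb
  | baaabbaa => aabbaa => aabba => aabb
  | bab => ε
  | abba => abb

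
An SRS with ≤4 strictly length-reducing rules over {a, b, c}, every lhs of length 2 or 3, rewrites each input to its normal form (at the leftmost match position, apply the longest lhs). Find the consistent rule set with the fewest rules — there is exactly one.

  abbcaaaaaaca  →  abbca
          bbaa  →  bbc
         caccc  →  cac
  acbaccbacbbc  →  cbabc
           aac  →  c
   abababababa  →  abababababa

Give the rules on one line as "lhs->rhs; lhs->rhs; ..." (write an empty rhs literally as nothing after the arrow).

  | abbcaaaaaaca => abbccaaaaca => abbcaaaaca => abbccaaca => abbcaaca => abbccca => abbcca => abbca
  | bbaa => bbc
  | caccc => cacc => cac
  | acbaccbacbbc => aaccbacbbc => cccbacbbc => ccbacbbc => cbacbbc => cbabc

aa->c; acb->a; cc->c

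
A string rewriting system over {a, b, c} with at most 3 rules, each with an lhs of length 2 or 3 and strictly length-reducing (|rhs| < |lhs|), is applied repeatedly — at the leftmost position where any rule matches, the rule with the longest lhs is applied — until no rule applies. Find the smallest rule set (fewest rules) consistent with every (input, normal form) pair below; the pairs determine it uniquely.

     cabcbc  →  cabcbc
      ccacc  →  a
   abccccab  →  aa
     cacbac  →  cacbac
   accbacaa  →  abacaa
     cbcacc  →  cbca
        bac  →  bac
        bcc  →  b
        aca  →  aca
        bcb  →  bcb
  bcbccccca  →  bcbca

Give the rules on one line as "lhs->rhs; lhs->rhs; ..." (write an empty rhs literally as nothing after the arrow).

  | cabcbc
  | ccacc => acc => a
  | abccccab => abccab => abab => aa
  | cacbac

bab->a; cc->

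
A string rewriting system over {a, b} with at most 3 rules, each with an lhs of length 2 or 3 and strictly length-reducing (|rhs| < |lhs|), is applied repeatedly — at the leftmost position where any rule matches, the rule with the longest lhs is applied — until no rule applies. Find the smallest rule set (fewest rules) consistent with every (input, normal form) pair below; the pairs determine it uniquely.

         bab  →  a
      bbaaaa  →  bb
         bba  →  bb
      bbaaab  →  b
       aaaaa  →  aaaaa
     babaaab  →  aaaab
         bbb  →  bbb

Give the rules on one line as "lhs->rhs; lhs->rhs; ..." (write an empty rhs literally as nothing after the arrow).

ba->b; bab->a

  | bab => a
  | bbaaaa => bbaaa => bbaa => bba => bb
  | bba => bb
  | bbaaab => bbaab => bbab => ba => b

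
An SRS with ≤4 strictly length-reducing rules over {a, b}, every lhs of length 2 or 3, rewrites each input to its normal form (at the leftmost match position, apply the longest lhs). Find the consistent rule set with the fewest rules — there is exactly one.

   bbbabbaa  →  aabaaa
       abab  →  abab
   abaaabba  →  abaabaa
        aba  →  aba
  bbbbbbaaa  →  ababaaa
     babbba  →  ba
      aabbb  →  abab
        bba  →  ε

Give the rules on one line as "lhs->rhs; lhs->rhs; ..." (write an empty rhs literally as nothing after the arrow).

abb->ba; bba->; bbb->aa

  | bbbabbaa => aaabbaa => aabaaa
  | abab
  | abaaabba => abaabaa
  | aba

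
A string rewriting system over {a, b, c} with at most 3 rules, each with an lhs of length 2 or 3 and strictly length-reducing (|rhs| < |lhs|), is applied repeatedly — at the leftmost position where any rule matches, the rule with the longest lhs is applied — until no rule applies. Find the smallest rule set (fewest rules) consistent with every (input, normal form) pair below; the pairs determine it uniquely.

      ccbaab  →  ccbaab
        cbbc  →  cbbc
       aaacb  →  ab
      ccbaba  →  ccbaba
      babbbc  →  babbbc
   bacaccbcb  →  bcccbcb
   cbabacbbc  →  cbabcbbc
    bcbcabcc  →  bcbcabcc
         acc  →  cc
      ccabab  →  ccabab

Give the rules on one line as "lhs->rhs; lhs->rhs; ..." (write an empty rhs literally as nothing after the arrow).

aac->; ac->c

  | ccbaab
  | cbbc
  | aaacb => ab
  | ccbaba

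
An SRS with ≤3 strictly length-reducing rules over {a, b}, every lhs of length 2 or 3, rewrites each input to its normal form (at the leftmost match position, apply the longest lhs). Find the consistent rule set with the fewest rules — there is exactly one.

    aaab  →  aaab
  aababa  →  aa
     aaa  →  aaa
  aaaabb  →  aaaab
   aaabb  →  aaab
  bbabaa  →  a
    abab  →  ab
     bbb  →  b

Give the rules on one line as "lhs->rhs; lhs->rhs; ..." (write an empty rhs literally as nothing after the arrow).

  | aaab
  | aababa => aaba => aa
  | aaa
  | aaaabb => aaaab

ba->; bb->b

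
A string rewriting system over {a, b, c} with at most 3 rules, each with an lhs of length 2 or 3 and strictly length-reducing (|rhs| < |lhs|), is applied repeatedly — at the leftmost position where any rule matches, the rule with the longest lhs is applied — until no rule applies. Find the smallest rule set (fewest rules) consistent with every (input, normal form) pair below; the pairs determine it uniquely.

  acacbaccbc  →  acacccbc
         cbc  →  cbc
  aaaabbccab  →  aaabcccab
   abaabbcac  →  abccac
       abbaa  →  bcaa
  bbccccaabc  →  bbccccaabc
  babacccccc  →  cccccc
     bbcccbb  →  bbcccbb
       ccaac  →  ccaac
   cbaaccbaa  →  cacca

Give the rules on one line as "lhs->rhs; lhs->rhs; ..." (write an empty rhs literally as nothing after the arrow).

  | acacbaccbc => acacccbc
  | cbc
  | aaaabbccab => aaabcccab
  | abaabbcac => aabbcac => abccac

abb->bc; ba->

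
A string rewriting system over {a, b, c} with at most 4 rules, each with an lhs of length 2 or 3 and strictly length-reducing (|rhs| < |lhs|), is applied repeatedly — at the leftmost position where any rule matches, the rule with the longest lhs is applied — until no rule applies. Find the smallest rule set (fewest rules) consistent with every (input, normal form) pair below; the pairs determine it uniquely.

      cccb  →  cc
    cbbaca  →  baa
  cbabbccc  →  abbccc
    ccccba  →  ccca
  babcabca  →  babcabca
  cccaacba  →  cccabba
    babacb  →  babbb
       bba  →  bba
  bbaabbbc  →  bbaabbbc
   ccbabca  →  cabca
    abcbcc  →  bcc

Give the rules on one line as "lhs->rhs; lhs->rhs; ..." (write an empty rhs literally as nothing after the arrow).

ac->b; aca->aa; bcb->c; cb->

  | cccb => cc
  | cbbaca => baca => baa
  | cbabbccc => abbccc
  | ccccba => ccca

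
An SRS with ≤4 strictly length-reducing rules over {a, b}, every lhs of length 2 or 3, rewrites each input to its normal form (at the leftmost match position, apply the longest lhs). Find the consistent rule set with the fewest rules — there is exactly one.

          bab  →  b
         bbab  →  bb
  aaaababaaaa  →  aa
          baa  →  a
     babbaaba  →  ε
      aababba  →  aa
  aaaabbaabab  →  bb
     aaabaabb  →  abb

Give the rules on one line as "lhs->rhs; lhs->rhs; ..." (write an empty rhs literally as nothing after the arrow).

aab->bb; ba->; bbb->a

  | bab => b
  | bbab => bb
  | aaaababaaaa => aabbabaaaa => bbbabaaaa => aabaaaa => bbaaaa => baaa => aa
  | baa => a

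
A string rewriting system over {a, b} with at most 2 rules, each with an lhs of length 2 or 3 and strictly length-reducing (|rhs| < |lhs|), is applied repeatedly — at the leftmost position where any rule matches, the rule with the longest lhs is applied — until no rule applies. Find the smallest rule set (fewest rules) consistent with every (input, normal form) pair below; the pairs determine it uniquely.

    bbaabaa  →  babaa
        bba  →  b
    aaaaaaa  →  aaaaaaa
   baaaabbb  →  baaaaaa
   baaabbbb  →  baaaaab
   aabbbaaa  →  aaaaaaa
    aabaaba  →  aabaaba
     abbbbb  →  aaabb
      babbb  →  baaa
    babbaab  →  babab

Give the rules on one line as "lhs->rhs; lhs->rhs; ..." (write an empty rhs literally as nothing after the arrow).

  | bbaabaa => babaa
  | bba => b
  | aaaaaaa
  | baaaabbb => baaaaaa

bba->b; bbb->aa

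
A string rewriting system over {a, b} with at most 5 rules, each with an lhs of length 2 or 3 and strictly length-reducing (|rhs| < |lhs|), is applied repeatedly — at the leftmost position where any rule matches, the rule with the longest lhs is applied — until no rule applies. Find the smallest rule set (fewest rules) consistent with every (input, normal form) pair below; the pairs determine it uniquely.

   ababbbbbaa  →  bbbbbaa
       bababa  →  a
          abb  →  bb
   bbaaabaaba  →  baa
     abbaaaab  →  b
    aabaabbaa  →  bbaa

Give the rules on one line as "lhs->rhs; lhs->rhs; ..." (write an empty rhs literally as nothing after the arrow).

aaa->a; ab->b; aba->a; bab->

  | ababbbbbaa => abbbbbaa => bbbbbaa
  | bababa => aba => a
  | abb => bb
  | bbaaabaaba => bbabaaba => baaba => baa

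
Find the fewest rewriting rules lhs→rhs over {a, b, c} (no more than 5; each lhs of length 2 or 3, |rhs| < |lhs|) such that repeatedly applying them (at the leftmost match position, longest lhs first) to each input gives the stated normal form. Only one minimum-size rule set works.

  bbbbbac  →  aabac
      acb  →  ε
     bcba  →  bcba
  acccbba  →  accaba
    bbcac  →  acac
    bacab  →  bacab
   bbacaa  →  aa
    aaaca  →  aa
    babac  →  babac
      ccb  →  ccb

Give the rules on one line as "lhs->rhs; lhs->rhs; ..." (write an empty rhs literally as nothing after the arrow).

aac->; acb->; bb->a; cbb->ab

  | bbbbbac => abbbac => aabac
  | acb => ε
  | bcba
  | acccbba => accaba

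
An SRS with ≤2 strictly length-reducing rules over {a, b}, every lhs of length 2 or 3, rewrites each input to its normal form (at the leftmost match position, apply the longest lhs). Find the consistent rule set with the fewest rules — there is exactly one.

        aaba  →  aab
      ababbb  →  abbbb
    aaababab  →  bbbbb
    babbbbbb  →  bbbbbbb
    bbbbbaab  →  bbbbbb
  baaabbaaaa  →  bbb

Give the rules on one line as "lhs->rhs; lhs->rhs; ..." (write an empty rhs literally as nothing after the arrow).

aaa->bb; ba->b

  | aaba => aab
  | ababbb => abbbb
  | aaababab => bbbabab => bbbbab => bbbbb
  | babbbbbb => bbbbbbb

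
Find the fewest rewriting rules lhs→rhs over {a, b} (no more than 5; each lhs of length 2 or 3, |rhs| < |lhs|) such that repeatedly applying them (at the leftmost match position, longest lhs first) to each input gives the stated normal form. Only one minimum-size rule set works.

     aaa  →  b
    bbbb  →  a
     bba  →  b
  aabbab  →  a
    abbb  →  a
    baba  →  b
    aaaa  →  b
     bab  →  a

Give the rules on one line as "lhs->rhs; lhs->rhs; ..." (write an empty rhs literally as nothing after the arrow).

aa->b; ab->a; ba->b; bb->a

  | aaa => ba => b
  | bbbb => abb => ab => a
  | bba => aa => b
  | aabbab => bbbab => abab => aab => bb => a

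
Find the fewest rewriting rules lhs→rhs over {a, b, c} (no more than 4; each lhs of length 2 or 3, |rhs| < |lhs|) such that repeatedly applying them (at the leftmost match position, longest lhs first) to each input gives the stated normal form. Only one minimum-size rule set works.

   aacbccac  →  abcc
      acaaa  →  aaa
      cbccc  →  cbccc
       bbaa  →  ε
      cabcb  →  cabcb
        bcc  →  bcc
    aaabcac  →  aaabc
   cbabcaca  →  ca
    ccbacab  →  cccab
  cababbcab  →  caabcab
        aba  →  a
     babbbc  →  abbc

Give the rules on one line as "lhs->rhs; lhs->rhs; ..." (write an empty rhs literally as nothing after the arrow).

  | aacbccac => abccac => abcc
  | acaaa => aaa
  | cbccc
  | bbaa => ba => ε

ac->; ba->; bab->a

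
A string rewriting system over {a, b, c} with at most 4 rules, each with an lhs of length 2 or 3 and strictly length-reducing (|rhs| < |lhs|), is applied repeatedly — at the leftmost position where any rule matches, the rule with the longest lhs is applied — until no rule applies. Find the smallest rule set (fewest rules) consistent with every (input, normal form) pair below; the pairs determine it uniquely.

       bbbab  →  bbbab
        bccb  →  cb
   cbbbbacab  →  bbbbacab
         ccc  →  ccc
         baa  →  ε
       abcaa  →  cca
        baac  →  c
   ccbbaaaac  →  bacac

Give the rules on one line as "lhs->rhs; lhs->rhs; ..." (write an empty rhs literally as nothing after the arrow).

aa->c; bc->; bca->ac; cbb->bb

  | bbbab
  | bccb => cb
  | cbbbbacab => bbbbacab
  | ccc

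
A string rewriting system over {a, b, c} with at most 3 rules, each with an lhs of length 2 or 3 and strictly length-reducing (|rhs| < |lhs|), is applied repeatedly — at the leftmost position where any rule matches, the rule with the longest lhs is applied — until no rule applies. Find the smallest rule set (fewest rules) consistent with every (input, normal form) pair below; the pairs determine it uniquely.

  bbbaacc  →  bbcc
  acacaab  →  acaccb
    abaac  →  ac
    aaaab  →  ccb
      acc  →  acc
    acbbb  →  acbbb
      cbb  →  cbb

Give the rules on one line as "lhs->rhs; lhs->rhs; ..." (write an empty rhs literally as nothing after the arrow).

  | bbbaacc => bbcc
  | acacaab => acaccb
  | abaac => ac
  | aaaab => caab => ccb

aa->c; baa->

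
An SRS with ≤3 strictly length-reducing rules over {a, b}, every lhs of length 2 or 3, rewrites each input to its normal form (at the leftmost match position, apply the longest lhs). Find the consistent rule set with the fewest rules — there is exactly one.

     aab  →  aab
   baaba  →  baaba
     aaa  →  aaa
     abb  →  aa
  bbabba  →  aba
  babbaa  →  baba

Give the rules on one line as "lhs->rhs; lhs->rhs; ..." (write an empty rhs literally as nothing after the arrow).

  | aab
  | baaba
  | aaa
  | abb => aa

bb->a; bba->b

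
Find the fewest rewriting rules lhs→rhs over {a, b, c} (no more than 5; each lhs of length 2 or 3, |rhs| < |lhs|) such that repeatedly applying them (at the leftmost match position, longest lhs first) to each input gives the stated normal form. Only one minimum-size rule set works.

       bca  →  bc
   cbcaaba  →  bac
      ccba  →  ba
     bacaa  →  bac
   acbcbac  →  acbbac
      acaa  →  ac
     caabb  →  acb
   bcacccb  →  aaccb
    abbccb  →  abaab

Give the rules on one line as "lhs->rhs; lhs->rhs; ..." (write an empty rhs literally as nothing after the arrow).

  | bca => bc
  | cbcaaba => cbcaba => cbaca => baca => bac
  | ccba => cba => ba
  | bacaa => baca => bac

bcc->aa; ca->c; cab->ac; cba->ba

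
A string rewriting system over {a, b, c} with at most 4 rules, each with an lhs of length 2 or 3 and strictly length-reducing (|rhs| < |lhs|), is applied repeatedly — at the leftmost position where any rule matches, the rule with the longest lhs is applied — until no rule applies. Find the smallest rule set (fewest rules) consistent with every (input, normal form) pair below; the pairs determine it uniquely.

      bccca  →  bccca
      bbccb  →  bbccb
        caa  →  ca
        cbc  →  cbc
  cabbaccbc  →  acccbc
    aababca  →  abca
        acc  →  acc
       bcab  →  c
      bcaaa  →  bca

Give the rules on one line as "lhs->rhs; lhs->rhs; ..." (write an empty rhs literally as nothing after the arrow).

aa->a; ba->; cab->ac

  | bccca
  | bbccb
  | caa => ca
  | cbc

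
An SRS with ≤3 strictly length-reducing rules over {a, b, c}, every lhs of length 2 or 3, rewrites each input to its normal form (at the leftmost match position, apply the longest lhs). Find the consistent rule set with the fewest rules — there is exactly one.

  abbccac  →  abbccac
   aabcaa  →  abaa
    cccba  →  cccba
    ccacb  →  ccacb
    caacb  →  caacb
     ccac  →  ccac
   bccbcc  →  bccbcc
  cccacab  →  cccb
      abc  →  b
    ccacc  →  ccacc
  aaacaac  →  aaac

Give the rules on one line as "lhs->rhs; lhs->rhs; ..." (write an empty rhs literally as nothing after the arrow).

  | abbccac
  | aabcaa => abaa
  | cccba
  | ccacb

abc->b; aca->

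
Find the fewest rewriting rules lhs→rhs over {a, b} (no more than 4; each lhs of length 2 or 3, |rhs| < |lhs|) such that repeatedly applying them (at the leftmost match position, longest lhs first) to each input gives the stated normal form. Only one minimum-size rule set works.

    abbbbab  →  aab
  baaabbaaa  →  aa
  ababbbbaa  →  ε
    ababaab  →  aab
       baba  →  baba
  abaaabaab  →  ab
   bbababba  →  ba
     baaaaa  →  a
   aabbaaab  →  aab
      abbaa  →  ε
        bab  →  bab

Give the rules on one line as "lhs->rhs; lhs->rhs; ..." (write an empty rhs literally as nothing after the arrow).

aaa->; abb->a; baa->a

  | abbbbab => abbab => aab
  | baaabbaaa => aabbaaa => aaaaa => aa
  | ababbbbaa => ababbaa => abaaa => aaa => ε
  | ababaab => abaab => aab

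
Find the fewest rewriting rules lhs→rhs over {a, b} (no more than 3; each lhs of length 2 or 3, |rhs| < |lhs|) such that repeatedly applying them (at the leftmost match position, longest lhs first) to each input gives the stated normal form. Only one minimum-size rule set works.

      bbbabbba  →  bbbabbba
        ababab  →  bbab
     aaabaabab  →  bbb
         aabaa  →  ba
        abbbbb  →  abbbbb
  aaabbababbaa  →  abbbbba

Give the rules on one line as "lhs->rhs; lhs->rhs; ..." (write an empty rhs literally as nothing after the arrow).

  | bbbabbba
  | ababab => bbab
  | aaabaabab => aabaabab => abaabab => babab => bbb
  | aabaa => abaa => ba

aa->a; aba->b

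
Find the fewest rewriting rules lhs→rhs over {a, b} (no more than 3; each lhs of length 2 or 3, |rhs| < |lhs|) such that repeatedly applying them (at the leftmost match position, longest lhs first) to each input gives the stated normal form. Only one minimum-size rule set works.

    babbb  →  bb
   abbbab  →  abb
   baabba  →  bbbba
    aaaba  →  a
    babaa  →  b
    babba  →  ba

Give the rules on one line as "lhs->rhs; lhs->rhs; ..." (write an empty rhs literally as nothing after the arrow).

aa->b; bab->

  | babbb => bb
  | abbbab => abb
  | baabba => bbbba
  | aaaba => baba => a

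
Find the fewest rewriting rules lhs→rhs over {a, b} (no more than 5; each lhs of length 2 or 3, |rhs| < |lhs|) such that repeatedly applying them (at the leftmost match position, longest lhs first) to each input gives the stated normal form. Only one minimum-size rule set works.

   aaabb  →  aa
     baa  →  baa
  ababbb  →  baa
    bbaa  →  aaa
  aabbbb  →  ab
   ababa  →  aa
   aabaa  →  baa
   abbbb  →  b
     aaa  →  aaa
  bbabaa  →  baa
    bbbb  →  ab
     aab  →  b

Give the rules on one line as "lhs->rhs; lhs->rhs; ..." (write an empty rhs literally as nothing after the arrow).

aab->b; aba->ba; bb->a; bbb->a

  | aaabb => abb => aa
  | baa
  | ababbb => babbb => baa
  | bbaa => aaa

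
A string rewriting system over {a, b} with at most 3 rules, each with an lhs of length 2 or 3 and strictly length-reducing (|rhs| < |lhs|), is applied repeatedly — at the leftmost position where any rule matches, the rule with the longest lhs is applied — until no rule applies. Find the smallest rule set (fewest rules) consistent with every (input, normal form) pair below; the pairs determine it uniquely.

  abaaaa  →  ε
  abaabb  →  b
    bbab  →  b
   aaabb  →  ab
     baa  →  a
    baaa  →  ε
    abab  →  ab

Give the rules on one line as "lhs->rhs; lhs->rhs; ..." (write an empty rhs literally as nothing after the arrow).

aa->; ba->; bb->b

  | abaaaa => aaaa => aa => ε
  | abaabb => aabb => bb => b
  | bbab => bab => b
  | aaabb => abb => ab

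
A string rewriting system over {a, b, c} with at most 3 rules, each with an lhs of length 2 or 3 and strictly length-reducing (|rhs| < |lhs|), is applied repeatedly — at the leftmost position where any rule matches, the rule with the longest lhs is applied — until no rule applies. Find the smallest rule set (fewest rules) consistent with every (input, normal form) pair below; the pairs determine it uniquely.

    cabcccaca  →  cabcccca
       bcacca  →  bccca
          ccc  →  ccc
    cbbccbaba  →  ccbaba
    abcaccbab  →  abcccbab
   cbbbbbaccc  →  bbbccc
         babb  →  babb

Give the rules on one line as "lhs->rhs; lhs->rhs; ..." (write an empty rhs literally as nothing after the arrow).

ac->c; cbb->

  | cabcccaca => cabcccca
  | bcacca => bccca
  | ccc
  | cbbccbaba => ccbaba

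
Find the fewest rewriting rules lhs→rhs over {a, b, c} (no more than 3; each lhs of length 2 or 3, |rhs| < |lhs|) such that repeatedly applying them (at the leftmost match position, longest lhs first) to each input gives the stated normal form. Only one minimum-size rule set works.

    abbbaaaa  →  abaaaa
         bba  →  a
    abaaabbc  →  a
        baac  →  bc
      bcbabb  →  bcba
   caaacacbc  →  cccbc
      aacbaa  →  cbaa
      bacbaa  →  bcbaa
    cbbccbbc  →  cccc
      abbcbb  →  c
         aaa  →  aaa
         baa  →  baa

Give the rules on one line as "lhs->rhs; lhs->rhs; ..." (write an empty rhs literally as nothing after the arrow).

abc->a; ac->c; bb->

  | abbbaaaa => abaaaa
  | bba => a
  | abaaabbc => abaaac => abaac => abac => abc => a
  | baac => bac => bc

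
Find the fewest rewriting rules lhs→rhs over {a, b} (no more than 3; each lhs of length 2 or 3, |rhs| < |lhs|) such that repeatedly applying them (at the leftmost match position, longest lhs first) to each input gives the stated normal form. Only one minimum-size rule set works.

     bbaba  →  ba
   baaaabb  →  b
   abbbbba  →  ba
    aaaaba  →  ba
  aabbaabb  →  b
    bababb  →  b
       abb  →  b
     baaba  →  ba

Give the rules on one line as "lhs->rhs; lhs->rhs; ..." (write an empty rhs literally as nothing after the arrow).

ab->b; bb->b

  | bbaba => baba => bba => ba
  | baaaabb => baaabb => baabb => babb => bbb => bb => b
  | abbbbba => bbbbba => bbbba => bbba => bba => ba
  | aaaaba => aaaba => aaba => aba => ba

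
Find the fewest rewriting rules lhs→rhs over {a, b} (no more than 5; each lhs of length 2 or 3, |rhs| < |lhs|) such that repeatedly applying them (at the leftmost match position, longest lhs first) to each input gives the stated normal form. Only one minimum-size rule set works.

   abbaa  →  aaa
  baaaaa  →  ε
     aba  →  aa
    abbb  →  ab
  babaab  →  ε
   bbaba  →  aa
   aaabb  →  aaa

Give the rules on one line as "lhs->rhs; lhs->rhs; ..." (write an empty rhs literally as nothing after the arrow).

aba->aa; ba->; baa->b; bb->

  | abbaa => aaa
  | baaaaa => baaa => ba => ε
  | aba => aa
  | abbb => ab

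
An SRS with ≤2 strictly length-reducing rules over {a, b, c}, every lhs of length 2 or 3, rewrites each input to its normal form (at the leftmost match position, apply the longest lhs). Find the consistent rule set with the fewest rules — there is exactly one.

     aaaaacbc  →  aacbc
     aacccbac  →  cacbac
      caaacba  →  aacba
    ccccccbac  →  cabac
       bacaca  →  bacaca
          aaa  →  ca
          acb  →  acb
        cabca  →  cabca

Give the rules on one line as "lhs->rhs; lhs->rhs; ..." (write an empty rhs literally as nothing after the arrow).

aaa->ca; cc->a

  | aaaaacbc => caaacbc => ccacbc => aacbc
  | aacccbac => aaacbac => cacbac
  | caaacba => ccacba => aacba
  | ccccccbac => accccbac => aaccbac => aaabac => cabac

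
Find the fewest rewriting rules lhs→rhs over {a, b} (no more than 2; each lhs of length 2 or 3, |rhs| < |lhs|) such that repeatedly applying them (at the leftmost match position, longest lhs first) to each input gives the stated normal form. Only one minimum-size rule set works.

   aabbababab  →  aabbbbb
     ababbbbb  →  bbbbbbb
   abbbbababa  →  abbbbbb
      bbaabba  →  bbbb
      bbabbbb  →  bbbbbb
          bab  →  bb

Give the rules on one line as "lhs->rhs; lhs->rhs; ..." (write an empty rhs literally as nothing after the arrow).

aba->bb; ba->b

  | aabbababab => aabbbabab => aabbbbab => aabbbbb
  | ababbbbb => bbbbbbb
  | abbbbababa => abbbbbaba => abbbbbba => abbbbbb
  | bbaabba => bbabba => bbbba => bbbb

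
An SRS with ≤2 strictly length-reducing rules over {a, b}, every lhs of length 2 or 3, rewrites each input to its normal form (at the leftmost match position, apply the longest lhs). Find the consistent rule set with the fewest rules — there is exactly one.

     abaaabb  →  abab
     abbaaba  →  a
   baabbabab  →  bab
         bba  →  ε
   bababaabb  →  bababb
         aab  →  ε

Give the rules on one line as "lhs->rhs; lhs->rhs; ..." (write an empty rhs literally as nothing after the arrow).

  | abaaabb => abab
  | abbaaba => aaba => a
  | baabbabab => bbabab => bab
  | bba => ε

aab->; bba->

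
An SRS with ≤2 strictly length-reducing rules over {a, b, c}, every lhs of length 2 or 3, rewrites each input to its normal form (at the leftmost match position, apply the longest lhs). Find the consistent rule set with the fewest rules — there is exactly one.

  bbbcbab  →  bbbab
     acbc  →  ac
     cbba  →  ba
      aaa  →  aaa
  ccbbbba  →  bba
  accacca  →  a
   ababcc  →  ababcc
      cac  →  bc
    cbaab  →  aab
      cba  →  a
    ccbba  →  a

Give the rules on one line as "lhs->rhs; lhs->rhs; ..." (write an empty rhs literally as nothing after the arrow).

  | bbbcbab => bbbab
  | acbc => ac
  | cbba => ba
  | aaa

ca->b; cb->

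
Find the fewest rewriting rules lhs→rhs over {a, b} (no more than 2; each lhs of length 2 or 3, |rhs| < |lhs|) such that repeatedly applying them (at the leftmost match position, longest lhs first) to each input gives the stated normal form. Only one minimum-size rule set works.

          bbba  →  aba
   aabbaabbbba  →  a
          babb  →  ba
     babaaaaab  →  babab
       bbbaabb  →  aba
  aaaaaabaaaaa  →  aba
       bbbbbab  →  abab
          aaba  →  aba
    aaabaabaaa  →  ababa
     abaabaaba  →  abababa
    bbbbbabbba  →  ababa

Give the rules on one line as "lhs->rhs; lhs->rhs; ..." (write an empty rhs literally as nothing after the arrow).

aa->a; bb->a

  | bbba => aba
  | aabbaabbbba => abbaabbbba => aaaabbbba => aaabbbba => aabbbba => abbbba => aabba => abba => aaa => aa => a
  | babb => baa => ba
  | babaaaaab => babaaaab => babaaab => babaab => babab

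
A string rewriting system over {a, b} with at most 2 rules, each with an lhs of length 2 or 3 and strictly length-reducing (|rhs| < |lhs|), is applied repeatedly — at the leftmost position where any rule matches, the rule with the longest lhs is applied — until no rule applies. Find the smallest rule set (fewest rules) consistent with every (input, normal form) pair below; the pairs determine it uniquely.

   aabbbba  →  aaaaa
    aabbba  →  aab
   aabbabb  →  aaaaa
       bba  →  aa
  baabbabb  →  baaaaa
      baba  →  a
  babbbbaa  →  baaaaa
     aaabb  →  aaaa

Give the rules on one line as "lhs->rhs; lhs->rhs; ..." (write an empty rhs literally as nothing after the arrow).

  | aabbbba => aaabba => aaaaa
  | aabbba => aaaba => aab
  | aabbabb => aaaabb => aaaaa
  | bba => aa

aba->b; bb->a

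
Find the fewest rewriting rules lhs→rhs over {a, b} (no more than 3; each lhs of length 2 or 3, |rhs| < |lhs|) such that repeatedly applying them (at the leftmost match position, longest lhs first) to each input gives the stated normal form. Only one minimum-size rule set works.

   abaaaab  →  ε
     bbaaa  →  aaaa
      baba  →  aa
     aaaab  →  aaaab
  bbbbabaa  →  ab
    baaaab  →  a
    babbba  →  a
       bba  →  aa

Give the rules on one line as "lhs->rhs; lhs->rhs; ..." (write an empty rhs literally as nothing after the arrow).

  | abaaaab => abaaab => abaab => abab => abb => ε
  | bbaaa => aaaa
  | baba => bba => aa
  | aaaab

abb->; ba->b; bb->a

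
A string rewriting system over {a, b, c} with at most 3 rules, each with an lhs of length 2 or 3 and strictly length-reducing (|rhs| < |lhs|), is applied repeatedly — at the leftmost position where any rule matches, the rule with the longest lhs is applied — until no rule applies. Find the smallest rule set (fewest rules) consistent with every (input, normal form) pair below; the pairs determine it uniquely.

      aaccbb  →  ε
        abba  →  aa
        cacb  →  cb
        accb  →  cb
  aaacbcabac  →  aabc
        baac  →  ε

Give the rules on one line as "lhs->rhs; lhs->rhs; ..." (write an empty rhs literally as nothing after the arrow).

  | aaccbb => acbb => bb => ε
  | abba => aa
  | cacb => cb
  | accb => cb

ac->; ba->; bb->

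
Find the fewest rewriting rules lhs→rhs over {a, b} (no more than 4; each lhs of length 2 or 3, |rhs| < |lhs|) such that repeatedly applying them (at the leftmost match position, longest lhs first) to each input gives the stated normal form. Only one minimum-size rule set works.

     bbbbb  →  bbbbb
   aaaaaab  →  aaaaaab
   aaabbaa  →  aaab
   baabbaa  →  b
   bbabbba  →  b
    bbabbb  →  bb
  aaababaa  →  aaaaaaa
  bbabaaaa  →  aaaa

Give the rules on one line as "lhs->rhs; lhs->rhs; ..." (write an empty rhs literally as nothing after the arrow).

ba->; baa->; bab->aa

  | bbbbb
  | aaaaaab
  | aaabbaa => aaab
  | baabbaa => bbaa => b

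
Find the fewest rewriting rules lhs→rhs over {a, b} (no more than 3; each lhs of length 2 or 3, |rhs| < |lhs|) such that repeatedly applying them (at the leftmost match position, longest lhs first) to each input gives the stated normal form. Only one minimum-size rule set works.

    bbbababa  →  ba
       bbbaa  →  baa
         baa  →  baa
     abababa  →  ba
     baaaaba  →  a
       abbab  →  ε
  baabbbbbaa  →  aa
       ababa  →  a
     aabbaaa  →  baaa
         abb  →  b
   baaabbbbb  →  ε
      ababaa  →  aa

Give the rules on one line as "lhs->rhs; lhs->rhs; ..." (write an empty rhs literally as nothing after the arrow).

  | bbbababa => bababa => bbaba => aba => ba
  | bbbaa => baa
  | baa
  | abababa => bababa => bbaba => aba => ba

ab->b; abb->ab; bb->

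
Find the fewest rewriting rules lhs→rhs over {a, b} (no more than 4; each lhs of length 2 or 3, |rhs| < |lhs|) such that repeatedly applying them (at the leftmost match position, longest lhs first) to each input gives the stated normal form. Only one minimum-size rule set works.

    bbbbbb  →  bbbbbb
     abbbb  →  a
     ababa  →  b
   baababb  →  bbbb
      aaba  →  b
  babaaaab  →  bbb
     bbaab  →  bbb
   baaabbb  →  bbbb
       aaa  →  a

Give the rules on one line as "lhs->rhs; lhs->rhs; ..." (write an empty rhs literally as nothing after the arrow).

  | bbbbbb
  | abbbb => abbb => abb => ab => a
  | ababa => aaba => ba => b
  | baababb => bababb => bbabb => bbbb

aa->; ab->a; ba->b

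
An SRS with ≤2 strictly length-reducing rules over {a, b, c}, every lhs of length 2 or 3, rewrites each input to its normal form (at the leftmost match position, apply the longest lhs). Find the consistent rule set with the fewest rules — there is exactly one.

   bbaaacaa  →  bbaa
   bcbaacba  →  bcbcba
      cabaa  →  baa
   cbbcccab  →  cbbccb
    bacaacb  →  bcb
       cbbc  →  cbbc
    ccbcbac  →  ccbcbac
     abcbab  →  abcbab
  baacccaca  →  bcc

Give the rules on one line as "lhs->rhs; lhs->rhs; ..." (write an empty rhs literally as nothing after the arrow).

  | bbaaacaa => bbacaa => bbaa
  | bcbaacba => bcbcba
  | cabaa => baa
  | cbbcccab => cbbccb

aac->c; ca->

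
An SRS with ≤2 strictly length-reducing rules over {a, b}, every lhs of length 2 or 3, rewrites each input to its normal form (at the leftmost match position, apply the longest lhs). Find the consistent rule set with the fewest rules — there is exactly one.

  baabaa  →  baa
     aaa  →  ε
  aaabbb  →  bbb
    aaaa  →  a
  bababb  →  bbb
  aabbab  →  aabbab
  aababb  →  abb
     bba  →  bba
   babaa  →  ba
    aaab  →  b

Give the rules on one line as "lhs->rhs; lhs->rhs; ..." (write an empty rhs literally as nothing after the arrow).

  | baabaa => baa
  | aaa => ε
  | aaabbb => bbb
  | aaaa => a

aaa->; aba->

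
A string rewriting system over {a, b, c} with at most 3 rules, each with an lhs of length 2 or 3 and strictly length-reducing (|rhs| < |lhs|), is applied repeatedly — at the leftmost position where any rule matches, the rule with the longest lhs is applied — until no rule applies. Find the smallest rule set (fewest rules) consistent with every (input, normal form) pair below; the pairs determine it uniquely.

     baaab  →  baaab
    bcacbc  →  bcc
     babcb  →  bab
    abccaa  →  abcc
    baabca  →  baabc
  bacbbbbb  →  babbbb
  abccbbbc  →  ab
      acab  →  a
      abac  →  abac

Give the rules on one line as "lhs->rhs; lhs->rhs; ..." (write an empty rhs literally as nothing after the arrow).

bbc->b; ca->c; cb->

  | baaab
  | bcacbc => bccbc => bcc
  | babcb => bab
  | abccaa => abcca => abcc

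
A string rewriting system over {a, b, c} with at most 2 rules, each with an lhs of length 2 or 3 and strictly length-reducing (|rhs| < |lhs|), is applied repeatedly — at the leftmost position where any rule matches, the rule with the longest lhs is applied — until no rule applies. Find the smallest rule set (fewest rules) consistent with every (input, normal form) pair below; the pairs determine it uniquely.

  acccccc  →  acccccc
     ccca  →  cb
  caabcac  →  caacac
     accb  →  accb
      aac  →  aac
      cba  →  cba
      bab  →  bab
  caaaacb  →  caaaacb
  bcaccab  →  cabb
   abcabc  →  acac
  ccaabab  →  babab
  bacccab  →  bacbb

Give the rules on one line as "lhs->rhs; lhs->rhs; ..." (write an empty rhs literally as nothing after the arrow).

  | acccccc
  | ccca => cb
  | caabcac => caacac
  | accb

bc->c; cca->b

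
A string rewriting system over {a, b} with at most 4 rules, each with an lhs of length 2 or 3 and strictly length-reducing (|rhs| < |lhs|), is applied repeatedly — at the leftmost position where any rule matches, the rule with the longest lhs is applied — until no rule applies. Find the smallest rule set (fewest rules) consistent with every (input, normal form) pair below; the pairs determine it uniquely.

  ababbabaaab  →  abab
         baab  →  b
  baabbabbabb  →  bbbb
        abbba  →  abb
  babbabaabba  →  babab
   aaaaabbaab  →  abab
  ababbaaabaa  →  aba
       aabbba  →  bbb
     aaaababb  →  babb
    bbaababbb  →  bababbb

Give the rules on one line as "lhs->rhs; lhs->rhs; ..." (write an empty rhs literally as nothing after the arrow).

  | ababbabaaab => ababbaaab => ababaab => abab
  | baab => b
  | baabbabbabb => bbabbabb => bbbabb => bbbb
  | abbba => abb

aa->b; baa->; bba->b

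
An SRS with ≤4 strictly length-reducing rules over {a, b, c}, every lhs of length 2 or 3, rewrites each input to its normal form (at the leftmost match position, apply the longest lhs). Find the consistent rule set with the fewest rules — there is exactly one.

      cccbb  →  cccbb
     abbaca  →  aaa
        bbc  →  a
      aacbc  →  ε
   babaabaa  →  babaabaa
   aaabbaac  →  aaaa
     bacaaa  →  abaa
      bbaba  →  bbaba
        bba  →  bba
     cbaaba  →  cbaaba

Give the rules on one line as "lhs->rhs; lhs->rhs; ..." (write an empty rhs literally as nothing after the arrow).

ac->c; bbc->a; bca->ab; cbc->

  | cccbb
  | abbaca => abbca => aaa
  | bbc => a
  | aacbc => acbc => cbc => ε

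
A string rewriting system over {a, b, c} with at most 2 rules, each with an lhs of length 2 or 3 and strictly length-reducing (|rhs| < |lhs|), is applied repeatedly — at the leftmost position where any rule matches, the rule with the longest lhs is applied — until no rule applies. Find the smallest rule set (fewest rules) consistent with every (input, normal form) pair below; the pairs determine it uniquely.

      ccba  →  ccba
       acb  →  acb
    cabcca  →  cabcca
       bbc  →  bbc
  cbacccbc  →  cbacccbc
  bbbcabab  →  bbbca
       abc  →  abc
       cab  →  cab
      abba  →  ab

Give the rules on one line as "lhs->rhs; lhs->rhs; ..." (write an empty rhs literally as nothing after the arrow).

bab->; bba->b

  | ccba
  | acb
  | cabcca
  | bbc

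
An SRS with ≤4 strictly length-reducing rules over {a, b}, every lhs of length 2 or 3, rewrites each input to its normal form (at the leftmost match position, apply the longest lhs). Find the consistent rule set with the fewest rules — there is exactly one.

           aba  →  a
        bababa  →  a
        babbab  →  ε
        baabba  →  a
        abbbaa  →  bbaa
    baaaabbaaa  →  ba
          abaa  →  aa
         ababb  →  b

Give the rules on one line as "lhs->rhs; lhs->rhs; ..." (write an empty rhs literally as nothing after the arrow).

aaa->ba; ab->; bab->ab

  | aba => a
  | bababa => ababa => aba => a
  | babbab => abbab => bab => ab => ε
  | baabba => baba => aba => a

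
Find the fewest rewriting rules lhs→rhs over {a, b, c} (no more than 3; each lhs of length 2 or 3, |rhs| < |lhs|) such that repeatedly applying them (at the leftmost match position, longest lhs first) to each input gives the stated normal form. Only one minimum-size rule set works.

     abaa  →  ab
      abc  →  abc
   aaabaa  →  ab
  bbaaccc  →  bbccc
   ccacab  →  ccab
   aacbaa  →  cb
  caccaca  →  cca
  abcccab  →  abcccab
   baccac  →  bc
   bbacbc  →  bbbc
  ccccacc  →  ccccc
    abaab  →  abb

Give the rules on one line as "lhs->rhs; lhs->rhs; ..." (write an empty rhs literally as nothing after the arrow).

  | abaa => ab
  | abc
  | aaabaa => abaa => ab
  | bbaaccc => bbccc

aa->; ac->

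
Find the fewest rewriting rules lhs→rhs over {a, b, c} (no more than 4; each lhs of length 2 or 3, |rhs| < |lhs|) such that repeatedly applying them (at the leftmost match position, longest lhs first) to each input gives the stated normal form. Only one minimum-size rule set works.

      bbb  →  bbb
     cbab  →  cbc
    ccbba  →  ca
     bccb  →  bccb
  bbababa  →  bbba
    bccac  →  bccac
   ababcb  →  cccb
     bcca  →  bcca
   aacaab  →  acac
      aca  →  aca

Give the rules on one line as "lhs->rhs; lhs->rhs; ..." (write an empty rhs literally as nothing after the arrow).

  | bbb
  | cbab => cbc
  | ccbba => ca
  | bccb

aac->ac; ab->c; bca->b; cbb->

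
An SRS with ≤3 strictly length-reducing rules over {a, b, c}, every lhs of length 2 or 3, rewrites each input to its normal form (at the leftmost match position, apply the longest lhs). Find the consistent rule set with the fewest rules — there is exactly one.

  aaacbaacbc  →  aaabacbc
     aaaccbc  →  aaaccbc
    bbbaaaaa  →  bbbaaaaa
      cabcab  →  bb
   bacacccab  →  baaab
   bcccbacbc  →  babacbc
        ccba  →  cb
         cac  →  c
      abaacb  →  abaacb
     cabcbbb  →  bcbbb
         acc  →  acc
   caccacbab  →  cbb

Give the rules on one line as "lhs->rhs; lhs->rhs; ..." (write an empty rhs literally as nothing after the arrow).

  | aaacbaacbc => aaabacbc
  | aaaccbc
  | bbbaaaaa
  | cabcab => bcab => bb

ca->; cba->b; ccc->a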